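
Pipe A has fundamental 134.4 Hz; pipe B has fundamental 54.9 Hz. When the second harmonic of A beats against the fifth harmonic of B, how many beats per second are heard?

Second harmonic of the first: 2·134.4 = 268.8 Hz.
Fifth harmonic of the second: 5·54.9 = 274.5 Hz.
f_beat = |268.8 − 274.5| = 5.7 Hz.

5.7 Hz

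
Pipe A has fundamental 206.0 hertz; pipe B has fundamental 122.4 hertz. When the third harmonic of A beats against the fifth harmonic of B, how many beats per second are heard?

6.0 Hz

Third harmonic of the first: 3·206.0 = 618.0 Hz.
Fifth harmonic of the second: 5·122.4 = 612.0 Hz.
f_beat = |618.0 − 612.0| = 6.0 Hz.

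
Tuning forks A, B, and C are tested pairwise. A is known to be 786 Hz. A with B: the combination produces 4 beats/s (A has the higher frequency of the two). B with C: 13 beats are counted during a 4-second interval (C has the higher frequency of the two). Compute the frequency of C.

B is below A, so f_B = 786 − 4 = 782 Hz.
B–C: Beat frequency = 13/4 = 3.25 Hz.
C is above B, so f_C = 782 + 3.25 = 785.25 Hz.

785.25 Hz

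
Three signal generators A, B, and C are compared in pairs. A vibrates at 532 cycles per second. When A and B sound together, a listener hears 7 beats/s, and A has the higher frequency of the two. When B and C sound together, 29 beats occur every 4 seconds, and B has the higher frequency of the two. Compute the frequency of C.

517.75 Hz

B is below A, so f_B = 532 − 7 = 525 Hz.
B–C: Beat frequency = 29/4 = 7.25 Hz.
C is below B, so f_C = 525 − 7.25 = 517.75 Hz.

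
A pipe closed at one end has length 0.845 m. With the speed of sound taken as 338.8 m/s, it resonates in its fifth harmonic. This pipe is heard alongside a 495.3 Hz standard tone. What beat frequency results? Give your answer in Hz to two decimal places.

5.88 Hz

Closed pipe (odd harmonics): f_n = n·v/(4L) = 5·338.8/(4·0.845) = 501.1834 Hz.
f_beat = |501.1834 − 495.3| = 5.88 Hz.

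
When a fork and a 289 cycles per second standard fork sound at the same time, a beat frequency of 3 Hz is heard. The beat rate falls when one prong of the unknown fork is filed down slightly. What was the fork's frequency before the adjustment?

|f − 289| = 3, so the fork was at either 286 Hz or 292 Hz.
Filing a prong removes mass and raises the fork's frequency; the adjustment raises the fork's frequency.
The beat rate fell, so the adjustment moved the fork toward 289 Hz — it must have started below the reference.

286 Hz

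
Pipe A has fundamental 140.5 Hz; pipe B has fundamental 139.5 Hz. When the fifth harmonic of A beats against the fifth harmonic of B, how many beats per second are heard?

5.0 Hz

Fifth harmonic of the first: 5·140.5 = 702.5 Hz.
Fifth harmonic of the second: 5·139.5 = 697.5 Hz.
f_beat = |702.5 − 697.5| = 5.0 Hz.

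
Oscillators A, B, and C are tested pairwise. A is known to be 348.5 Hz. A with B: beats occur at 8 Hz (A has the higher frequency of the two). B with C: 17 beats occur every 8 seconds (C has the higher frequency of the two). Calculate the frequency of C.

342.625 Hz

B is below A, so f_B = 348.5 − 8 = 340.5 Hz.
B–C: Beat frequency = 17/8 = 2.125 Hz.
C is above B, so f_C = 340.5 + 2.125 = 342.625 Hz.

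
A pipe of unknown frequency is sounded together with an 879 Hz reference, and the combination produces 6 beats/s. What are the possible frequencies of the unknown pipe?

873 Hz or 885 Hz

|f − 879| = 6, so f = 879 ± 6.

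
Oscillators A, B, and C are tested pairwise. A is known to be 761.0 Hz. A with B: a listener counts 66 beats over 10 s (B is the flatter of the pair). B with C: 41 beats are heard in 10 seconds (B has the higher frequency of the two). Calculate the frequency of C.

750.3 Hz

A–B: Beat frequency = 66/10 = 6.6 Hz.
B is below A, so f_B = 761.0 − 6.6 = 754.4 Hz.
B–C: Beat frequency = 41/10 = 4.1 Hz.
C is below B, so f_C = 754.4 − 4.1 = 750.3 Hz.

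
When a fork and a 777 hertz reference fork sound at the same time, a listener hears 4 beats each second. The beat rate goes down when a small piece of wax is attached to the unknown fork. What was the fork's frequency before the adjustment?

781 Hz

|f − 777| = 4, so the fork was at either 773 Hz or 781 Hz.
Loading a fork with wax lowers its frequency; the adjustment lowers the fork's frequency.
The beat rate fell, so the adjustment moved the fork toward 777 Hz — it must have started above the reference.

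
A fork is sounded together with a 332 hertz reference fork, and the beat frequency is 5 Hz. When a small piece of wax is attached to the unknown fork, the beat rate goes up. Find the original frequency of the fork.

|f − 332| = 5, so the fork was at either 327 Hz or 337 Hz.
Loading a fork with wax lowers its frequency; the adjustment lowers the fork's frequency.
The beat rate rose, so the adjustment moved the fork further from 332 Hz — it was already below the reference.

327 Hz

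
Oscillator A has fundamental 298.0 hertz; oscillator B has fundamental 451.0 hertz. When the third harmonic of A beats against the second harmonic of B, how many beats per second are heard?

Third harmonic of the first: 3·298.0 = 894.0 Hz.
Second harmonic of the second: 2·451.0 = 902.0 Hz.
f_beat = |894.0 − 902.0| = 8.0 Hz.

8.0 Hz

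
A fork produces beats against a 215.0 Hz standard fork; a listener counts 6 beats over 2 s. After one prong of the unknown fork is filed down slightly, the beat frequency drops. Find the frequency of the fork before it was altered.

Beat frequency = 6/2 = 3 Hz.
|f − 215.0| = 3, so the fork was at either 212 Hz or 218 Hz.
Filing a prong removes mass and raises the fork's frequency; the adjustment raises the fork's frequency.
The beat rate fell, so the adjustment moved the fork toward 215.0 Hz — it must have started below the reference.

212 Hz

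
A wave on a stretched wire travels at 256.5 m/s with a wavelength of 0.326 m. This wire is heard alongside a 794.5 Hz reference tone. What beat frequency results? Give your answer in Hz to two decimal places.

7.69 Hz

Source frequency f = v/λ = 256.5/0.326 = 786.8098 Hz.
f_beat = |786.8098 − 794.5| = 7.69 Hz.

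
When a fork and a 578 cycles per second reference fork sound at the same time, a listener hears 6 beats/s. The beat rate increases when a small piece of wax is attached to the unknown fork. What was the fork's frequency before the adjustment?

|f − 578| = 6, so the fork was at either 572 Hz or 584 Hz.
Loading a fork with wax lowers its frequency; the adjustment lowers the fork's frequency.
The beat rate rose, so the adjustment moved the fork further from 578 Hz — it was already below the reference.

572 Hz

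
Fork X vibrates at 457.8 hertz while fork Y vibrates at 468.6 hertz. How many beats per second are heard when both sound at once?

10.8 Hz

Beats arise from superposition of two nearby frequencies; the beat rate is |f₁ − f₂|.
|457.8 − 468.6| = 10.8 Hz.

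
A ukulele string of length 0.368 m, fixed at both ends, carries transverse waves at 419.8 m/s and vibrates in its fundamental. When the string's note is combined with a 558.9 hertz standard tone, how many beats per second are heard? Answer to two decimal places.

For a string fixed at both ends, f_n = n·v/(2L) = 1·419.8/(2·0.368) = 570.3804 Hz.
f_beat = |570.3804 − 558.9| = 11.48 Hz.

11.48 Hz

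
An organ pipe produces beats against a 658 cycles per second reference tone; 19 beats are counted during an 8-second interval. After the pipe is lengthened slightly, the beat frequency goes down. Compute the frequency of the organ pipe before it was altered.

Beat frequency = 19/8 = 2.375 Hz.
|f − 658| = 2.375, so the organ pipe was at either 655.625 Hz or 660.375 Hz.
A longer pipe has a lower fundamental; the adjustment lowers the organ pipe's frequency.
The beat rate fell, so the adjustment moved the organ pipe toward 658 Hz — it must have started above the reference.

660.375 Hz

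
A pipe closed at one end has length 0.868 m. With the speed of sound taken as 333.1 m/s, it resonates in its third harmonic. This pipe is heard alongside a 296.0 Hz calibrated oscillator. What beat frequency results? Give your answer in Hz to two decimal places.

8.18 Hz

Closed pipe (odd harmonics): f_n = n·v/(4L) = 3·333.1/(4·0.868) = 287.8168 Hz.
f_beat = |287.8168 − 296.0| = 8.18 Hz.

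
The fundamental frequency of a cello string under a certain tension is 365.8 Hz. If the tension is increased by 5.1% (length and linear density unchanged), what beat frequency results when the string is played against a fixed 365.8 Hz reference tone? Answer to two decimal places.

For a string, f ∝ √T, so the new frequency is 365.8·√1.051 = 375.0119 Hz.
f_beat = |375.0119 − 365.8| = 9.21 Hz.

9.21 Hz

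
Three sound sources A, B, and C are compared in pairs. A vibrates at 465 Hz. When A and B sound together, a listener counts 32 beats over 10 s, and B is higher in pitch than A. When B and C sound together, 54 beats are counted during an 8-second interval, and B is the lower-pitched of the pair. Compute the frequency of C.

474.95 Hz

A–B: Beat frequency = 32/10 = 3.2 Hz.
B is above A, so f_B = 465 + 3.2 = 468.2 Hz.
B–C: Beat frequency = 54/8 = 6.75 Hz.
C is above B, so f_C = 468.2 + 6.75 = 474.95 Hz.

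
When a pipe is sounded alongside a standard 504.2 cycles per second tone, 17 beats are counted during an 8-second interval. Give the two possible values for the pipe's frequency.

502.075 Hz or 506.325 Hz

Beat frequency = 17/8 = 2.125 Hz.
|f − 504.2| = 2.125, so f = 504.2 ± 2.125.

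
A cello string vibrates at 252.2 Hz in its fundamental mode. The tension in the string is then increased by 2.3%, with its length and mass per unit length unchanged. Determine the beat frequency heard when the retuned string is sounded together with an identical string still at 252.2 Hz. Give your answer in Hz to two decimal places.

2.88 Hz

For a string, f ∝ √T, so the new frequency is 252.2·√1.023 = 255.0838 Hz.
f_beat = |255.0838 − 252.2| = 2.88 Hz.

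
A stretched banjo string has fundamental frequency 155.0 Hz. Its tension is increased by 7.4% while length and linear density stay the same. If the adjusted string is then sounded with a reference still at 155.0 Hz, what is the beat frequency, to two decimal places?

5.63 Hz

For a string, f ∝ √T, so the new frequency is 155.0·√1.074 = 160.6327 Hz.
f_beat = |160.6327 − 155.0| = 5.63 Hz.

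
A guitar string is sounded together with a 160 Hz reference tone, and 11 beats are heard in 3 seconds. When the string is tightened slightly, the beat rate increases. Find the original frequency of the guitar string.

163.6667 Hz

Beat frequency = 11/3 = 3.6667 Hz.
|f − 160| = 3.6667, so the guitar string was at either 156.3333 Hz or 163.6667 Hz.
Increasing tension raises a string's frequency; the adjustment raises the guitar string's frequency.
The beat rate rose, so the adjustment moved the guitar string further from 160 Hz — it was already above the reference.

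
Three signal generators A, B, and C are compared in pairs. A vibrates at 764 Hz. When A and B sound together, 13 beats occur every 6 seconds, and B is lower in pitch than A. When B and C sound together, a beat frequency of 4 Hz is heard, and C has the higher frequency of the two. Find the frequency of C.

A–B: Beat frequency = 13/6 = 2.1667 Hz.
B is below A, so f_B = 764 − 2.1667 = 761.8333 Hz.
C is above B, so f_C = 761.8333 + 4 = 765.8333 Hz.

765.8333 Hz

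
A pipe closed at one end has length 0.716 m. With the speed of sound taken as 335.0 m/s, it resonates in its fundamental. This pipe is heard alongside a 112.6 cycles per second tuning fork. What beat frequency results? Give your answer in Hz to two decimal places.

4.37 Hz

Closed pipe (odd harmonics): f_n = n·v/(4L) = 1·335.0/(4·0.716) = 116.9693 Hz.
f_beat = |116.9693 − 112.6| = 4.37 Hz.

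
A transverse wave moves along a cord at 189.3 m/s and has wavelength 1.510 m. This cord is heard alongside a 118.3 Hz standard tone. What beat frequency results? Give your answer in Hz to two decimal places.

Source frequency f = v/λ = 189.3/1.510 = 125.3642 Hz.
f_beat = |125.3642 − 118.3| = 7.06 Hz.

7.06 Hz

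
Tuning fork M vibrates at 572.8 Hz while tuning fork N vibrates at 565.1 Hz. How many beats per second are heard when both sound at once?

f_beat = |f₁ − f₂|.
|572.8 − 565.1| = 7.7 Hz.

7.7 Hz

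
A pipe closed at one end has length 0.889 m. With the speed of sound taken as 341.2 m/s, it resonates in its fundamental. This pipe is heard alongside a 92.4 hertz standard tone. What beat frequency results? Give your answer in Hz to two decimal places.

3.55 Hz

Closed pipe (odd harmonics): f_n = n·v/(4L) = 1·341.2/(4·0.889) = 95.9505 Hz.
f_beat = |95.9505 − 92.4| = 3.55 Hz.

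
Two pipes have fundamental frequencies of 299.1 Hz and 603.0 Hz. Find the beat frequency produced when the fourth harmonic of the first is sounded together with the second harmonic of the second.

Fourth harmonic of the first: 4·299.1 = 1196.4 Hz.
Second harmonic of the second: 2·603.0 = 1206.0 Hz.
f_beat = |1196.4 − 1206.0| = 9.6 Hz.

9.6 Hz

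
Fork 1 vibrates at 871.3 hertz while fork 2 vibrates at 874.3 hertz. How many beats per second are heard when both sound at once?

Beats arise from superposition of two nearby frequencies; the beat rate is |f₁ − f₂|.
|871.3 − 874.3| = 3 Hz.

3 Hz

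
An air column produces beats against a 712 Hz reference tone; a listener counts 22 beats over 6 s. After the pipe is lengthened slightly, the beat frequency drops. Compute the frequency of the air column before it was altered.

715.6667 Hz

Beat frequency = 22/6 = 3.6667 Hz.
|f − 712| = 3.6667, so the air column was at either 708.3333 Hz or 715.6667 Hz.
A longer pipe has a lower fundamental; the adjustment lowers the air column's frequency.
The beat rate fell, so the adjustment moved the air column toward 712 Hz — it must have started above the reference.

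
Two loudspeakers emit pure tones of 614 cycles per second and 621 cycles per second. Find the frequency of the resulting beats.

Beats arise from superposition of two nearby frequencies; the beat rate is |f₁ − f₂|.
|614 − 621| = 7 Hz.

7 Hz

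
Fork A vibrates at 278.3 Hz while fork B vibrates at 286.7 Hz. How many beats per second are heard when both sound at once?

The beat frequency equals the magnitude of the frequency difference.
|278.3 − 286.7| = 8.4 Hz.

8.4 Hz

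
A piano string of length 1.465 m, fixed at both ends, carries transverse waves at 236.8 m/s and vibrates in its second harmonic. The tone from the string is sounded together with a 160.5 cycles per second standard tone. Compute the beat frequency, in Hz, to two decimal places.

1.14 Hz

For a string fixed at both ends, f_n = n·v/(2L) = 2·236.8/(2·1.465) = 161.6382 Hz.
f_beat = |161.6382 − 160.5| = 1.14 Hz.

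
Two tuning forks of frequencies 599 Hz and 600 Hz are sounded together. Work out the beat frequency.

Beats arise from superposition of two nearby frequencies; the beat rate is |f₁ − f₂|.
|599 − 600| = 1 Hz.

1 Hz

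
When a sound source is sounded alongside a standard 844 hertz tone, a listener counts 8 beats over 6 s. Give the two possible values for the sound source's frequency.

842.6667 Hz or 845.3333 Hz

Beat frequency = 8/6 = 1.3333 Hz.
|f − 844| = 1.3333, so f = 844 ± 1.3333.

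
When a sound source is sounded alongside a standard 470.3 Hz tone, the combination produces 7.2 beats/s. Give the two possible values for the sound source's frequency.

463.1 Hz or 477.5 Hz

|f − 470.3| = 7.2, so f = 470.3 ± 7.2.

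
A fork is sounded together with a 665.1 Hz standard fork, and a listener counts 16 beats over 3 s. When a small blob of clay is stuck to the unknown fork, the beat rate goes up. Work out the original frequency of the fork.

659.7667 Hz

Beat frequency = 16/3 = 5.3333 Hz.
|f − 665.1| = 5.3333, so the fork was at either 659.7667 Hz or 670.4333 Hz.
Adding mass to a fork lowers its frequency; the adjustment lowers the fork's frequency.
The beat rate rose, so the adjustment moved the fork further from 665.1 Hz — it was already below the reference.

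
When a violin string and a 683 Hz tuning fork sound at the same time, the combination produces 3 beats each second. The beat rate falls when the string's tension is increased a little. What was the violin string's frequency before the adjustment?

680 Hz

|f − 683| = 3, so the violin string was at either 680 Hz or 686 Hz.
Higher tension means higher frequency; the adjustment raises the violin string's frequency.
The beat rate fell, so the adjustment moved the violin string toward 683 Hz — it must have started below the reference.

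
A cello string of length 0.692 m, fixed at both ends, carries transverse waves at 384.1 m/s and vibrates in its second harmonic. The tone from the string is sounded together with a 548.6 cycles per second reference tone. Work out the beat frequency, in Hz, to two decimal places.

For a string fixed at both ends, f_n = n·v/(2L) = 2·384.1/(2·0.692) = 555.0578 Hz.
f_beat = |555.0578 − 548.6| = 6.46 Hz.

6.46 Hz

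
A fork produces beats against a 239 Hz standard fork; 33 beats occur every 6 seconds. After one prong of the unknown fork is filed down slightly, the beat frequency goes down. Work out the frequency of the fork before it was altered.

Beat frequency = 33/6 = 5.5 Hz.
|f − 239| = 5.5, so the fork was at either 233.5 Hz or 244.5 Hz.
Filing a prong removes mass and raises the fork's frequency; the adjustment raises the fork's frequency.
The beat rate fell, so the adjustment moved the fork toward 239 Hz — it must have started below the reference.

233.5 Hz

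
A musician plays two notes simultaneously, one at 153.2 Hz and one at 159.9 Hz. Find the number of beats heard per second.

6.7 Hz

Beats arise from superposition of two nearby frequencies; the beat rate is |f₁ − f₂|.
|153.2 − 159.9| = 6.7 Hz.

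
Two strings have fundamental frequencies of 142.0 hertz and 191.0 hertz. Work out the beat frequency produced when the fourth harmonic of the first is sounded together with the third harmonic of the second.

Fourth harmonic of the first: 4·142.0 = 568.0 Hz.
Third harmonic of the second: 3·191.0 = 573.0 Hz.
f_beat = |568.0 − 573.0| = 5.0 Hz.

5.0 Hz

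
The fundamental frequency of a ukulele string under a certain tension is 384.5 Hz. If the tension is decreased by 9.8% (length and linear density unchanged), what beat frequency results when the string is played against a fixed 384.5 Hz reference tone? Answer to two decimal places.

19.33 Hz

For a string, f ∝ √T, so the new frequency is 384.5·√0.902 = 365.1738 Hz.
f_beat = |365.1738 − 384.5| = 19.33 Hz.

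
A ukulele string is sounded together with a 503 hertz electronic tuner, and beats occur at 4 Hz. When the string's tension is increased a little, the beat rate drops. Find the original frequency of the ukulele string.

|f − 503| = 4, so the ukulele string was at either 499 Hz or 507 Hz.
Higher tension means higher frequency; the adjustment raises the ukulele string's frequency.
The beat rate fell, so the adjustment moved the ukulele string toward 503 Hz — it must have started below the reference.

499 Hz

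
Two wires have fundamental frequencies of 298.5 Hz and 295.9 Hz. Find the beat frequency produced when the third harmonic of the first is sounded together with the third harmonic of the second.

Third harmonic of the first: 3·298.5 = 895.5 Hz.
Third harmonic of the second: 3·295.9 = 887.7 Hz.
f_beat = |895.5 − 887.7| = 7.8 Hz.

7.8 Hz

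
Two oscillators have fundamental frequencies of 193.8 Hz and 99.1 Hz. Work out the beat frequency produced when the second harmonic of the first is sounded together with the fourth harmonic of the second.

Second harmonic of the first: 2·193.8 = 387.6 Hz.
Fourth harmonic of the second: 4·99.1 = 396.4 Hz.
f_beat = |387.6 − 396.4| = 8.8 Hz.

8.8 Hz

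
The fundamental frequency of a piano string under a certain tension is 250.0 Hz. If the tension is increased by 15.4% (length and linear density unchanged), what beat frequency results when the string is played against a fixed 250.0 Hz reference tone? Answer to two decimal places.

For a string, f ∝ √T, so the new frequency is 250.0·√1.154 = 268.5610 Hz.
f_beat = |268.5610 − 250.0| = 18.56 Hz.

18.56 Hz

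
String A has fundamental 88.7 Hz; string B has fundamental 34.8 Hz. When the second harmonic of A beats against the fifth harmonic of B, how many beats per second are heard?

Second harmonic of the first: 2·88.7 = 177.4 Hz.
Fifth harmonic of the second: 5·34.8 = 174.0 Hz.
f_beat = |177.4 − 174.0| = 3.4 Hz.

3.4 Hz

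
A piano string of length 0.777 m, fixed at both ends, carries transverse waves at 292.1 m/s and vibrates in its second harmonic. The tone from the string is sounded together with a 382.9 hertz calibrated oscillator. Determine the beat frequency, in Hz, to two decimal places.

For a string fixed at both ends, f_n = n·v/(2L) = 2·292.1/(2·0.777) = 375.9331 Hz.
f_beat = |375.9331 − 382.9| = 6.97 Hz.

6.97 Hz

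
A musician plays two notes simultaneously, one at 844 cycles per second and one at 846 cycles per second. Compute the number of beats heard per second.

2 Hz

Beats arise from superposition of two nearby frequencies; the beat rate is |f₁ − f₂|.
|844 − 846| = 2 Hz.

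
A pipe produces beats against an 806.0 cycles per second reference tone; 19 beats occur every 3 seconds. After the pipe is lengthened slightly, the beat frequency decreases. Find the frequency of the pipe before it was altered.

812.3333 Hz

Beat frequency = 19/3 = 6.3333 Hz.
|f − 806.0| = 6.3333, so the pipe was at either 799.6667 Hz or 812.3333 Hz.
A longer pipe has a lower fundamental; the adjustment lowers the pipe's frequency.
The beat rate fell, so the adjustment moved the pipe toward 806.0 Hz — it must have started above the reference.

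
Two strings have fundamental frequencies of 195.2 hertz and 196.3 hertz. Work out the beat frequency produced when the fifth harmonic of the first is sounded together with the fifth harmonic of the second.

5.5 Hz

Fifth harmonic of the first: 5·195.2 = 976.0 Hz.
Fifth harmonic of the second: 5·196.3 = 981.5 Hz.
f_beat = |976.0 − 981.5| = 5.5 Hz.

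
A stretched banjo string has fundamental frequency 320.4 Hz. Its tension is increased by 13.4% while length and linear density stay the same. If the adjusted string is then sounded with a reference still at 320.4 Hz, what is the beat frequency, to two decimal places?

For a string, f ∝ √T, so the new frequency is 320.4·√1.134 = 341.1922 Hz.
f_beat = |341.1922 − 320.4| = 20.79 Hz.

20.79 Hz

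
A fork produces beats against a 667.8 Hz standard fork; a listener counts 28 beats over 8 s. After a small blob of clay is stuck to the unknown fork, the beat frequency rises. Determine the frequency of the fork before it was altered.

664.3 Hz

Beat frequency = 28/8 = 3.5 Hz.
|f − 667.8| = 3.5, so the fork was at either 664.3 Hz or 671.3 Hz.
Adding mass to a fork lowers its frequency; the adjustment lowers the fork's frequency.
The beat rate rose, so the adjustment moved the fork further from 667.8 Hz — it was already below the reference.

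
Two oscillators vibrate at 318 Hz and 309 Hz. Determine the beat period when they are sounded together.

f_beat = |318 − 309| = 9 Hz.
Beat period T = 1 / f_beat = 1 / 9 s.

0.111 s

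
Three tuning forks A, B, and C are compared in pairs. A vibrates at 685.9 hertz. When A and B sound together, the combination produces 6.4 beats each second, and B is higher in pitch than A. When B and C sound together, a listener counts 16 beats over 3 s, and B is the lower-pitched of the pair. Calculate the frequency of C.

697.6333 Hz

B is above A, so f_B = 685.9 + 6.4 = 692.3 Hz.
B–C: Beat frequency = 16/3 = 5.3333 Hz.
C is above B, so f_C = 692.3 + 5.3333 = 697.6333 Hz.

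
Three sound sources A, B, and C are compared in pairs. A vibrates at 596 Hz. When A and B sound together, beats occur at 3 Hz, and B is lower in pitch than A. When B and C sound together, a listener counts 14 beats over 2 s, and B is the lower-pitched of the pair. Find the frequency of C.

B is below A, so f_B = 596 − 3 = 593 Hz.
B–C: Beat frequency = 14/2 = 7 Hz.
C is above B, so f_C = 593 + 7 = 600 Hz.

600 Hz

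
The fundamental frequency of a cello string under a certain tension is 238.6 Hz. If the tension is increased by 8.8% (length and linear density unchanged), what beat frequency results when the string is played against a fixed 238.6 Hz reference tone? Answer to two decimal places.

10.28 Hz

For a string, f ∝ √T, so the new frequency is 238.6·√1.088 = 248.8771 Hz.
f_beat = |248.8771 − 238.6| = 10.28 Hz.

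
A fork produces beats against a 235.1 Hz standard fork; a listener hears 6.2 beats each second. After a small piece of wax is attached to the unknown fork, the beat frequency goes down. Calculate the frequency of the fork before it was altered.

|f − 235.1| = 6.2, so the fork was at either 228.9 Hz or 241.3 Hz.
Loading a fork with wax lowers its frequency; the adjustment lowers the fork's frequency.
The beat rate fell, so the adjustment moved the fork toward 235.1 Hz — it must have started above the reference.

241.3 Hz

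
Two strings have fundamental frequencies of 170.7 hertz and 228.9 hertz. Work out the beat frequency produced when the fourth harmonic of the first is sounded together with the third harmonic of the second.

3.9 Hz

Fourth harmonic of the first: 4·170.7 = 682.8 Hz.
Third harmonic of the second: 3·228.9 = 686.7 Hz.
f_beat = |682.8 − 686.7| = 3.9 Hz.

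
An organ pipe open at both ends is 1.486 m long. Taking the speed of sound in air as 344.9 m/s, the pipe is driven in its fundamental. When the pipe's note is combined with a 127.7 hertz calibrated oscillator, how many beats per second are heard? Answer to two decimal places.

Open pipe: f_n = n·v/(2L) = 1·344.9/(2·1.486) = 116.0498 Hz.
f_beat = |116.0498 − 127.7| = 11.65 Hz.

11.65 Hz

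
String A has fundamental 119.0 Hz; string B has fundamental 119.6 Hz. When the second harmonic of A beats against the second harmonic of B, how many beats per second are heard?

Second harmonic of the first: 2·119.0 = 238.0 Hz.
Second harmonic of the second: 2·119.6 = 239.2 Hz.
f_beat = |238.0 − 239.2| = 1.2 Hz.

1.2 Hz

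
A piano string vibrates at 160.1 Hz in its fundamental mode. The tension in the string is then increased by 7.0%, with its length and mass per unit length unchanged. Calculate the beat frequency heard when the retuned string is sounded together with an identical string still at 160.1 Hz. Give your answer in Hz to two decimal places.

For a string, f ∝ √T, so the new frequency is 160.1·√1.070 = 165.6087 Hz.
f_beat = |165.6087 − 160.1| = 5.51 Hz.

5.51 Hz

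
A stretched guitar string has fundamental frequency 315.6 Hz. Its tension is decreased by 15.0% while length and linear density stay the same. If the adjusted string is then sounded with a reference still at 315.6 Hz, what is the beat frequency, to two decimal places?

24.63 Hz

For a string, f ∝ √T, so the new frequency is 315.6·√0.850 = 290.9688 Hz.
f_beat = |290.9688 − 315.6| = 24.63 Hz.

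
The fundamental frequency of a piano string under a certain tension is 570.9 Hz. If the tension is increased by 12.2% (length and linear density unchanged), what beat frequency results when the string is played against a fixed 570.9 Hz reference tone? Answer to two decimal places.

For a string, f ∝ √T, so the new frequency is 570.9·√1.122 = 604.7230 Hz.
f_beat = |604.7230 − 570.9| = 33.82 Hz.

33.82 Hz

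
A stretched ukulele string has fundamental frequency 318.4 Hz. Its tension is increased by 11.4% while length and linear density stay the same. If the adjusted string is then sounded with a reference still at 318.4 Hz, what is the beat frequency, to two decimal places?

For a string, f ∝ √T, so the new frequency is 318.4·√1.114 = 336.0591 Hz.
f_beat = |336.0591 − 318.4| = 17.66 Hz.

17.66 Hz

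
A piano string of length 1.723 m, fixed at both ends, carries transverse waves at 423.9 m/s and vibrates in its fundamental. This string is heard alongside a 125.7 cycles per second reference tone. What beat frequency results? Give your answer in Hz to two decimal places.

2.69 Hz

For a string fixed at both ends, f_n = n·v/(2L) = 1·423.9/(2·1.723) = 123.0122 Hz.
f_beat = |123.0122 − 125.7| = 2.69 Hz.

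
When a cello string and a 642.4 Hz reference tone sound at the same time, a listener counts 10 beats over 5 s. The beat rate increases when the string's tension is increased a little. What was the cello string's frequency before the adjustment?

644.4 Hz

Beat frequency = 10/5 = 2 Hz.
|f − 642.4| = 2, so the cello string was at either 640.4 Hz or 644.4 Hz.
Higher tension means higher frequency; the adjustment raises the cello string's frequency.
The beat rate rose, so the adjustment moved the cello string further from 642.4 Hz — it was already above the reference.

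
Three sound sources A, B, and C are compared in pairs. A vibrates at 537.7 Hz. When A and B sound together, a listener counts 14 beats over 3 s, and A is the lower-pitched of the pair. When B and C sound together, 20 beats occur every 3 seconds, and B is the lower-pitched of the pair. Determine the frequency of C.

549.0333 Hz

A–B: Beat frequency = 14/3 = 4.6667 Hz.
B is above A, so f_B = 537.7 + 4.6667 = 542.3667 Hz.
B–C: Beat frequency = 20/3 = 6.6667 Hz.
C is above B, so f_C = 542.3667 + 6.6667 = 549.0333 Hz.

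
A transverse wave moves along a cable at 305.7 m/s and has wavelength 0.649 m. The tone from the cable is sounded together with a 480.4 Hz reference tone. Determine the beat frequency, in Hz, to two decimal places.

9.37 Hz

Source frequency f = v/λ = 305.7/0.649 = 471.0324 Hz.
f_beat = |471.0324 − 480.4| = 9.37 Hz.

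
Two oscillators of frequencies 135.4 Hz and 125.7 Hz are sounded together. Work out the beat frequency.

f_beat = |f₁ − f₂|.
|135.4 − 125.7| = 9.7 Hz.

9.7 Hz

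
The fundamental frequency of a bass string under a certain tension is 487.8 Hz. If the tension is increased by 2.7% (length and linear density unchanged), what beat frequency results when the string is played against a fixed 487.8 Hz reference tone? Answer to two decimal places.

For a string, f ∝ √T, so the new frequency is 487.8·√1.027 = 494.3414 Hz.
f_beat = |494.3414 − 487.8| = 6.54 Hz.

6.54 Hz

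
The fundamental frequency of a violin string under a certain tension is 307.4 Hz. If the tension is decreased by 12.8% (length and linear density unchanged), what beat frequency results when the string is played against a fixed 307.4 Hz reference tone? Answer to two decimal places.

20.35 Hz

For a string, f ∝ √T, so the new frequency is 307.4·√0.872 = 287.0530 Hz.
f_beat = |287.0530 − 307.4| = 20.35 Hz.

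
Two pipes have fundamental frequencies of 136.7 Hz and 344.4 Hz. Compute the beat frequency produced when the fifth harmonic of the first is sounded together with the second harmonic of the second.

5.3 Hz

Fifth harmonic of the first: 5·136.7 = 683.5 Hz.
Second harmonic of the second: 2·344.4 = 688.8 Hz.
f_beat = |683.5 − 688.8| = 5.3 Hz.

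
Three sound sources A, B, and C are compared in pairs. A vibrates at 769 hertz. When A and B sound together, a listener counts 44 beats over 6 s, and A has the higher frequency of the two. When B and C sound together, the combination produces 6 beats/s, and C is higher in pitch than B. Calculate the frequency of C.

A–B: Beat frequency = 44/6 = 7.3333 Hz.
B is below A, so f_B = 769 − 7.3333 = 761.6667 Hz.
C is above B, so f_C = 761.6667 + 6 = 767.6667 Hz.

767.6667 Hz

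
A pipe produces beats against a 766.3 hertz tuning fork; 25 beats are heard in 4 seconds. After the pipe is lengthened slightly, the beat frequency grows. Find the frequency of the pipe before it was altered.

Beat frequency = 25/4 = 6.25 Hz.
|f − 766.3| = 6.25, so the pipe was at either 760.05 Hz or 772.55 Hz.
A longer pipe has a lower fundamental; the adjustment lowers the pipe's frequency.
The beat rate rose, so the adjustment moved the pipe further from 766.3 Hz — it was already below the reference.

760.05 Hz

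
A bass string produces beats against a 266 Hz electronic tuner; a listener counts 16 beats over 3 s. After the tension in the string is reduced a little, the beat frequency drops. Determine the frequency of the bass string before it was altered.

Beat frequency = 16/3 = 5.3333 Hz.
|f − 266| = 5.3333, so the bass string was at either 260.6667 Hz or 271.3333 Hz.
Lower tension means lower frequency; the adjustment lowers the bass string's frequency.
The beat rate fell, so the adjustment moved the bass string toward 266 Hz — it must have started above the reference.

271.3333 Hz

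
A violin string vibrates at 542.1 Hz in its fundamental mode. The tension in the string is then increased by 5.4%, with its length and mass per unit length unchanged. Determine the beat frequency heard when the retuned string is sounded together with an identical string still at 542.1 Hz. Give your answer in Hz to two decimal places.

For a string, f ∝ √T, so the new frequency is 542.1·√1.054 = 556.5443 Hz.
f_beat = |556.5443 − 542.1| = 14.44 Hz.

14.44 Hz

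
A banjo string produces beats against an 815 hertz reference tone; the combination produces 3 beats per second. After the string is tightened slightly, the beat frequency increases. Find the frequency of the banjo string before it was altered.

|f − 815| = 3, so the banjo string was at either 812 Hz or 818 Hz.
Increasing tension raises a string's frequency; the adjustment raises the banjo string's frequency.
The beat rate rose, so the adjustment moved the banjo string further from 815 Hz — it was already above the reference.

818 Hz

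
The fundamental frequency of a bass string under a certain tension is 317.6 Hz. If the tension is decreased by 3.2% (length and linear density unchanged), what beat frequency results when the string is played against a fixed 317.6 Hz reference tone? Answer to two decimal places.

For a string, f ∝ √T, so the new frequency is 317.6·√0.968 = 312.4771 Hz.
f_beat = |312.4771 − 317.6| = 5.12 Hz.

5.12 Hz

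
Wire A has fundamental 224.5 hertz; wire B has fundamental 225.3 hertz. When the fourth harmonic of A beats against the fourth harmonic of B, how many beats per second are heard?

3.2 Hz

Fourth harmonic of the first: 4·224.5 = 898.0 Hz.
Fourth harmonic of the second: 4·225.3 = 901.2 Hz.
f_beat = |898.0 − 901.2| = 3.2 Hz.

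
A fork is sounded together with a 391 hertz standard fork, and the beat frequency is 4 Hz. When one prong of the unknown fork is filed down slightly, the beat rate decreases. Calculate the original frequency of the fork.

|f − 391| = 4, so the fork was at either 387 Hz or 395 Hz.
Filing a prong removes mass and raises the fork's frequency; the adjustment raises the fork's frequency.
The beat rate fell, so the adjustment moved the fork toward 391 Hz — it must have started below the reference.

387 Hz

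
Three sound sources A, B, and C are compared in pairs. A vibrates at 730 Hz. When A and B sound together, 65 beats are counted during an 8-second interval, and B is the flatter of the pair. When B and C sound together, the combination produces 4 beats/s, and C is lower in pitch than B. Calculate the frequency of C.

717.875 Hz

A–B: Beat frequency = 65/8 = 8.125 Hz.
B is below A, so f_B = 730 − 8.125 = 721.875 Hz.
C is below B, so f_C = 721.875 − 4 = 717.875 Hz.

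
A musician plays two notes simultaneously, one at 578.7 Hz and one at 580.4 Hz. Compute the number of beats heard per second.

1.7 Hz

Beats arise from superposition of two nearby frequencies; the beat rate is |f₁ − f₂|.
|578.7 − 580.4| = 1.7 Hz.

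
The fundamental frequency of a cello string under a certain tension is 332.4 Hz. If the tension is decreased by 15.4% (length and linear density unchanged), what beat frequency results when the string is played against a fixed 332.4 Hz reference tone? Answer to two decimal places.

26.66 Hz

For a string, f ∝ √T, so the new frequency is 332.4·√0.846 = 305.7357 Hz.
f_beat = |305.7357 − 332.4| = 26.66 Hz.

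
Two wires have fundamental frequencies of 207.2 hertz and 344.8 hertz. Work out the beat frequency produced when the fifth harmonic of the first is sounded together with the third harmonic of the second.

1.6 Hz

Fifth harmonic of the first: 5·207.2 = 1036.0 Hz.
Third harmonic of the second: 3·344.8 = 1034.4 Hz.
f_beat = |1036.0 − 1034.4| = 1.6 Hz.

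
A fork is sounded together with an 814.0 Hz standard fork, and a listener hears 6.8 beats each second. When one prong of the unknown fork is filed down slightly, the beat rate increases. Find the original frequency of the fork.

820.8 Hz

|f − 814.0| = 6.8, so the fork was at either 807.2 Hz or 820.8 Hz.
Filing a prong removes mass and raises the fork's frequency; the adjustment raises the fork's frequency.
The beat rate rose, so the adjustment moved the fork further from 814.0 Hz — it was already above the reference.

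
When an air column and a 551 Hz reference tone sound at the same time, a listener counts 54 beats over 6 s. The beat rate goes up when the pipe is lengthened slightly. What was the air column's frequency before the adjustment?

542 Hz

Beat frequency = 54/6 = 9 Hz.
|f − 551| = 9, so the air column was at either 542 Hz or 560 Hz.
A longer pipe has a lower fundamental; the adjustment lowers the air column's frequency.
The beat rate rose, so the adjustment moved the air column further from 551 Hz — it was already below the reference.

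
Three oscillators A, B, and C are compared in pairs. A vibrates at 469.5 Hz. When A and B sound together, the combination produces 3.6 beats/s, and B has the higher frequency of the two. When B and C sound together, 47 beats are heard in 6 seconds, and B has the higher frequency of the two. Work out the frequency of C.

465.2667 Hz

B is above A, so f_B = 469.5 + 3.6 = 473.1 Hz.
B–C: Beat frequency = 47/6 = 7.8333 Hz.
C is below B, so f_C = 473.1 − 7.8333 = 465.2667 Hz.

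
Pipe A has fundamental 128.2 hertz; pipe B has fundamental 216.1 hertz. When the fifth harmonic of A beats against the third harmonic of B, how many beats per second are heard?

Fifth harmonic of the first: 5·128.2 = 641.0 Hz.
Third harmonic of the second: 3·216.1 = 648.3 Hz.
f_beat = |641.0 − 648.3| = 7.3 Hz.

7.3 Hz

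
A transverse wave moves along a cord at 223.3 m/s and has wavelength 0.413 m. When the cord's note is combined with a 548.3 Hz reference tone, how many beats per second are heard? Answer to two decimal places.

Source frequency f = v/λ = 223.3/0.413 = 540.6780 Hz.
f_beat = |540.6780 − 548.3| = 7.62 Hz.

7.62 Hz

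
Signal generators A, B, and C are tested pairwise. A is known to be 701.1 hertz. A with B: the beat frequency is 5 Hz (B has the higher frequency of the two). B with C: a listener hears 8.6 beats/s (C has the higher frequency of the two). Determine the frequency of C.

714.7 Hz

B is above A, so f_B = 701.1 + 5 = 706.1 Hz.
C is above B, so f_C = 706.1 + 8.6 = 714.7 Hz.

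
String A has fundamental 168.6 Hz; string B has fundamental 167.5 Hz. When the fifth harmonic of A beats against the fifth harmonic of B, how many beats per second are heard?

5.5 Hz

Fifth harmonic of the first: 5·168.6 = 843.0 Hz.
Fifth harmonic of the second: 5·167.5 = 837.5 Hz.
f_beat = |843.0 − 837.5| = 5.5 Hz.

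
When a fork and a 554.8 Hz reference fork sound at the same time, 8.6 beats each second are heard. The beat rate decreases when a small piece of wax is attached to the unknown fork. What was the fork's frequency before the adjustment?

|f − 554.8| = 8.6, so the fork was at either 546.2 Hz or 563.4 Hz.
Loading a fork with wax lowers its frequency; the adjustment lowers the fork's frequency.
The beat rate fell, so the adjustment moved the fork toward 554.8 Hz — it must have started above the reference.

563.4 Hz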